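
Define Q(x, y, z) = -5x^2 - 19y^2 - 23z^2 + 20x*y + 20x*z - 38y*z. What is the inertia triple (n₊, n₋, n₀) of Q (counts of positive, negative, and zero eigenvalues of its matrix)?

Write A = [[-5, 10, 10], [10, -19, -19], [10, -19, -23]].
Congruent diagonalization of A (simultaneous row and column reduction) yields pivots -5, 1, -4.
That gives 1 positive, 2 negative pivots.

(1, 2, 0)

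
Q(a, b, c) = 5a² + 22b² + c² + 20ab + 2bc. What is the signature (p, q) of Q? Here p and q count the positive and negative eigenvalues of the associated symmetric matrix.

(3, 0)

The associated matrix is A = [[5, 10, 0], [10, 22, 1], [0, 1, 1]].
Applying the same elementary operations to the rows and columns of A produces a congruent diagonal matrix with entries 5, 2, 1/2.
So there are 3 positive pivots.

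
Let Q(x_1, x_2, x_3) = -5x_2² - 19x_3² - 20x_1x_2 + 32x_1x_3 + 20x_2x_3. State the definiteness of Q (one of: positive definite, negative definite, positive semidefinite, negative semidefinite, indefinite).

The symmetric matrix is A = [[0, -10, 16], [-10, -5, 10], [16, 10, -19]].
A is congruent to a diagonal matrix with 2 positive, 1 negative and 0 zero entries, so Q is indefinite.

indefinite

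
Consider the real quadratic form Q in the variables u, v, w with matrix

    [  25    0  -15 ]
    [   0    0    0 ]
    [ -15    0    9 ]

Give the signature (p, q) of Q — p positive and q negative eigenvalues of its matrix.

Congruent diagonalization of A (simultaneous row and column reduction) yields pivots 25, 0, 0.
So there are 1 positive, 2 zero pivots.

(1, 0)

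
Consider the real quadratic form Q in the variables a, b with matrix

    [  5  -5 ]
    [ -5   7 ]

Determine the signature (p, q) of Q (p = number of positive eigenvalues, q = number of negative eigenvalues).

Applying the same elementary operations to the rows and columns of A produces a congruent diagonal matrix with entries 5, 2.
That gives 2 positive pivots.

(2, 0)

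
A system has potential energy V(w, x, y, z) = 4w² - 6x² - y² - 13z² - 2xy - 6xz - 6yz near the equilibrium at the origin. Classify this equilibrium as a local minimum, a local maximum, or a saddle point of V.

The Hessian at the origin is H = [[8, 0, 0, 0], [0, -12, -2, -6], [0, -2, -2, -6], [0, -6, -6, -26]].
An LDLᵀ factorisation of H has diagonal entries 8, -12, -5/3, -8.
So there are 1 positive, 3 negative pivots.
H is indefinite, so the origin is a saddle point.

saddle point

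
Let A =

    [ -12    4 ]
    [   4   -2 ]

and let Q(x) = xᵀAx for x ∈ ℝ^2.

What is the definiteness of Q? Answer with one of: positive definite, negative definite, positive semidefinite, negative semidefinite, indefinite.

Symmetric row and column elimination reduces A to a congruent diagonal form with pivots -12, -2/3.
So there are 2 negative pivots.
Hence Q is negative definite.

negative definite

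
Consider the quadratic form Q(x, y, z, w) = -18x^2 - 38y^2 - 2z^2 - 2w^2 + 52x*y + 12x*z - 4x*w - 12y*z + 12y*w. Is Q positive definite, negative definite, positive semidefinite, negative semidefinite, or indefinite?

indefinite

Write A = [[-18, 26, 6, -2], [26, -38, -6, 6], [6, -6, -2, 0], [-2, 6, 0, -2]].
Congruent diagonalization of A (simultaneous row and column reduction) yields pivots -18, -4/9, 16, -1/4.
That gives 1 positive, 3 negative pivots.
Hence Q is indefinite.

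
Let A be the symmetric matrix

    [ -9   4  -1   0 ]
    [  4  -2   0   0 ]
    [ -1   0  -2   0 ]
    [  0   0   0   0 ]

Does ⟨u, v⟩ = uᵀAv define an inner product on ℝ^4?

no

Symmetric row and column elimination reduces A to a congruent diagonal form with pivots -9, -2/9, -1, 0.
That gives 3 negative, 1 zero pivots.
Hence Q is negative semidefinite.
⟨·,·⟩ is an inner product exactly when A is positive definite.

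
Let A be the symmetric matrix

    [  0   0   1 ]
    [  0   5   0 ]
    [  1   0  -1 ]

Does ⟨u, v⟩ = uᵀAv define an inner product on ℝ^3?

no

A is congruent to a diagonal matrix with 2 positive, 1 negative and 0 zero entries, so Q is indefinite.
⟨·,·⟩ is an inner product exactly when A is positive definite.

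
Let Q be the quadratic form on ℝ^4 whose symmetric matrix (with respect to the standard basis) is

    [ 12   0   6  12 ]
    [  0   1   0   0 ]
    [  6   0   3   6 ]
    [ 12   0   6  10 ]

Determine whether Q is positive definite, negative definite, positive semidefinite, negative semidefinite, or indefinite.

indefinite

Applying the same elementary operations to the rows and columns of A produces a congruent diagonal matrix with entries 12, 1, 0, -2.
That gives 2 positive, 1 negative, 1 zero pivots.
Hence Q is indefinite.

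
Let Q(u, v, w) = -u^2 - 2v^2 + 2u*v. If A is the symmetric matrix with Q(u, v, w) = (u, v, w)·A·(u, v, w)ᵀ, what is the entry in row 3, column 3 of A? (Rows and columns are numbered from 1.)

The coefficient of w^2 in Q is 0, and that is exactly A[3,3].

0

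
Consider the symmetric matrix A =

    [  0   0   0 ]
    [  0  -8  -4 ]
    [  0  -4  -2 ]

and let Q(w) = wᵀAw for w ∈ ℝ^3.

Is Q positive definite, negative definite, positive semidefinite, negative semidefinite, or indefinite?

negative semidefinite

Congruent diagonalization of A (simultaneous row and column reduction) yields pivots 0, -8, 0.
That gives 1 negative, 2 zero pivots.
Hence Q is negative semidefinite.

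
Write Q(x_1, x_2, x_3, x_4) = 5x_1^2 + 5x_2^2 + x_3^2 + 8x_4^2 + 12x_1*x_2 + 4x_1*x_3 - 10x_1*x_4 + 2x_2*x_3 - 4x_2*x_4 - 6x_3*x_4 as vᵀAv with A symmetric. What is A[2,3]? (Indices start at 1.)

1

The coefficient of x_2·x_3 in Q is 2. For a symmetric A this equals A[2,3] + A[3,2] = 2·A[2,3].
So A[2,3] = 2/2 = 1.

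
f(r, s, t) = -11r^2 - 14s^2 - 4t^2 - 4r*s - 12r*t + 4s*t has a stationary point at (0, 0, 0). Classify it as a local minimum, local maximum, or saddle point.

The Hessian at the origin is H = [[-22, -4, -12], [-4, -28, 4], [-12, 4, -8]].
Symmetric row and column elimination reduces H to a congruent diagonal form with pivots -22, -300/11, -4/75.
Counting signs: 3 negative.
H is negative definite, so the origin is a strict local maximum.

local maximum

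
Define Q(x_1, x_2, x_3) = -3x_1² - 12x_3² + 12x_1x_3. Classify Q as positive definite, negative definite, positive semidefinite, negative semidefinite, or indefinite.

The symmetric matrix is A = [[-3, 0, 6], [0, 0, 0], [6, 0, -12]].
Applying the same elementary operations to the rows and columns of A produces a congruent diagonal matrix with entries -3, 0, 0.
That gives 1 negative, 2 zero pivots.
Hence Q is negative semidefinite.

negative semidefinite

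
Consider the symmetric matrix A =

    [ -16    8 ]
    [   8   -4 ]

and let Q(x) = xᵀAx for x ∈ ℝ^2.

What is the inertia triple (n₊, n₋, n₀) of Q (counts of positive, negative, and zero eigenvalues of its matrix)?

(0, 1, 1)

Symmetric row and column elimination reduces A to a congruent diagonal form with pivots -16, 0.
So there are 1 negative, 1 zero pivots.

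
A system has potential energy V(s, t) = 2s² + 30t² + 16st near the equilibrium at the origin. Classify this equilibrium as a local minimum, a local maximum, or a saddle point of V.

saddle point

The Hessian at the origin is H = [[4, 16], [16, 60]].
det H = 4·60 − (16)² = -16 < 0, so H is indefinite.
Therefore the origin is a saddle point.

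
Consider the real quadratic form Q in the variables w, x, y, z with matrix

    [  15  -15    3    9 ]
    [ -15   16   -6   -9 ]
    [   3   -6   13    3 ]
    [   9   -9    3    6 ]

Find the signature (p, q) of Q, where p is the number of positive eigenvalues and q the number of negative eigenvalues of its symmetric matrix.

Symmetric row and column elimination reduces A to a congruent diagonal form with pivots 15, 1, 17/5, 3/17.
So there are 4 positive pivots.

(4, 0)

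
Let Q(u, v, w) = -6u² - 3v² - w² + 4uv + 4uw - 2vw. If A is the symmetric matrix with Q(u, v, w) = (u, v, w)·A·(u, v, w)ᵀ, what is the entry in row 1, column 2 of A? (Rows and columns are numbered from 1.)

The coefficient of u·v in Q is 4. For a symmetric A this equals A[1,2] + A[2,1] = 2·A[1,2].
So A[1,2] = 4/2 = 2.

2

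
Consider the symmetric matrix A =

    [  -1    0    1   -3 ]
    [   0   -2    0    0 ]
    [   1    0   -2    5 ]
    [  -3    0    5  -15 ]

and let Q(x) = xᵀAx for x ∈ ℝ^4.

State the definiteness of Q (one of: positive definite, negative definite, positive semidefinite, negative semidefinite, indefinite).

Applying the same elementary operations to the rows and columns of A produces a congruent diagonal matrix with entries -1, -2, -1, -2.
Counting signs: 4 negative.
Hence Q is negative definite.

negative definite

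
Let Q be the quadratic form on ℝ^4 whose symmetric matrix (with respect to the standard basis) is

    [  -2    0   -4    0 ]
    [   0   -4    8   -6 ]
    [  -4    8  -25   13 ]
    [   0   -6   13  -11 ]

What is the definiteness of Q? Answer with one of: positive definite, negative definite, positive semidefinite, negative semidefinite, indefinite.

negative definite

Applying the same elementary operations to the rows and columns of A produces a congruent diagonal matrix with entries -2, -4, -1, -1.
That gives 4 negative pivots.
Hence Q is negative definite.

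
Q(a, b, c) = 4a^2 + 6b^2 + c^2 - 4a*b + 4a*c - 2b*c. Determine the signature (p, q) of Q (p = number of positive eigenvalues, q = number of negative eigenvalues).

Write A = [[4, -2, 2], [-2, 6, -1], [2, -1, 1]].
Row-reducing A symmetrically gives the diagonal entries 4, 5, 0.
So there are 2 positive, 1 zero pivots.

(2, 0)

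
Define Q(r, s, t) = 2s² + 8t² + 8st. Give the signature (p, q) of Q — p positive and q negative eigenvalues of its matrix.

The symmetric matrix is A = [[0, 0, 0], [0, 2, 4], [0, 4, 8]].
Congruent diagonalization of A (simultaneous row and column reduction) yields pivots 0, 2, 0.
That gives 1 positive, 2 zero pivots.

(1, 0)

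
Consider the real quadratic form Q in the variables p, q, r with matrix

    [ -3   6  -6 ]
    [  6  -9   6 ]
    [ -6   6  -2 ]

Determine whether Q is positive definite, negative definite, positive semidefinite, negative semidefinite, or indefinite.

An LDLᵀ factorisation of A has diagonal entries -3, 3, -2.
Counting signs: 1 positive, 2 negative.
Hence Q is indefinite.

indefinite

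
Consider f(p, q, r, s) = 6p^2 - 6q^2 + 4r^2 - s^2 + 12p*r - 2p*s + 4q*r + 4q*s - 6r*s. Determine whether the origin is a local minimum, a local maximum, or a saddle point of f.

The Hessian at the origin is H = [[12, 0, 12, -2], [0, -12, 4, 4], [12, 4, 8, -6], [-2, 4, -6, -2]].
Applying the same elementary operations to the rows and columns of H produces a congruent diagonal matrix with entries 12, -12, -8/3, 5/3.
Counting signs: 2 positive, 2 negative.
H is indefinite, so the origin is a saddle point.

saddle point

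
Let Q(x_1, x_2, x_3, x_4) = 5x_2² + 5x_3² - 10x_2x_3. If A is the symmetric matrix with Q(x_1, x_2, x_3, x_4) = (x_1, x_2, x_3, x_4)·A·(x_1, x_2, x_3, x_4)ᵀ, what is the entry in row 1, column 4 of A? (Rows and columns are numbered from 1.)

The coefficient of x_1·x_4 in Q is 0. For a symmetric A this equals A[1,4] + A[4,1] = 2·A[1,4].
So A[1,4] = 0/2 = 0.

0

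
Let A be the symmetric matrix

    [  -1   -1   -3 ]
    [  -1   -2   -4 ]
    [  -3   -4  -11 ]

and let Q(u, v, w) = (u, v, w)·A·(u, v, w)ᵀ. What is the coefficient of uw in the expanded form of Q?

-6

The coefficient of uw is A[1,3] + A[3,1] = 2·(-3) = -6.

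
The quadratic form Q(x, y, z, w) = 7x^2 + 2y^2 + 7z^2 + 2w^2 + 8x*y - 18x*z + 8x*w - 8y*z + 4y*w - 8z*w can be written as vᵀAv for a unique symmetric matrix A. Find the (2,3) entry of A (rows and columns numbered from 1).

The coefficient of y·z in Q is -8. For a symmetric A this equals A[2,3] + A[3,2] = 2·A[2,3].
So A[2,3] = -8/2 = -4.

-4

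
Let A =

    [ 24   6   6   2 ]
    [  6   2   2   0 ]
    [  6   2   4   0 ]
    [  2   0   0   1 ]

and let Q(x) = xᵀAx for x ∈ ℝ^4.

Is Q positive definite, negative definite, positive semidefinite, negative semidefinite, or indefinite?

positive definite

Leading principal minors: Δ_1 = 24, Δ_2 = 12, Δ_3 = 24, Δ_4 = 8.
All leading principal minors are positive, so by Sylvester's criterion Q is positive definite.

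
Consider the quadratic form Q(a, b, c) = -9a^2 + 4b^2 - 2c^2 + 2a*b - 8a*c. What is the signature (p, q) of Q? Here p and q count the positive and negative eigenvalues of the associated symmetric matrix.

(1, 2)

Write A = [[-9, 1, -4], [1, 4, 0], [-4, 0, -2]].
An LDLᵀ factorisation of A has diagonal entries -9, 37/9, -10/37.
So there are 1 positive, 2 negative pivots.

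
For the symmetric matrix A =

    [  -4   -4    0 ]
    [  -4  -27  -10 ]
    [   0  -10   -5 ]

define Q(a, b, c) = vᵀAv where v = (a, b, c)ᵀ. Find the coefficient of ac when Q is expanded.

The coefficient of ac is A[1,3] + A[3,1] = 2·0 = 0.

0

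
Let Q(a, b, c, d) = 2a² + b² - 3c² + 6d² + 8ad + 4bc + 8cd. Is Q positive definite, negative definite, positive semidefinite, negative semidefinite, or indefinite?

indefinite

The associated matrix is A = [[2, 0, 0, 4], [0, 1, 2, 0], [0, 2, -3, 4], [4, 0, 4, 6]].
Row-reducing A symmetrically gives the diagonal entries 2, 1, -7, 2/7.
Counting signs: 3 positive, 1 negative.
Hence Q is indefinite.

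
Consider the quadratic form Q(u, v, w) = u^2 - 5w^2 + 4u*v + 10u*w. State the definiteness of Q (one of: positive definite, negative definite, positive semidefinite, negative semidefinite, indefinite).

Write A = [[1, 2, 5], [2, 0, 0], [5, 0, -5]].
An LDLᵀ factorisation of A has diagonal entries 1, -4, -5.
Counting signs: 1 positive, 2 negative.
Hence Q is indefinite.

indefinite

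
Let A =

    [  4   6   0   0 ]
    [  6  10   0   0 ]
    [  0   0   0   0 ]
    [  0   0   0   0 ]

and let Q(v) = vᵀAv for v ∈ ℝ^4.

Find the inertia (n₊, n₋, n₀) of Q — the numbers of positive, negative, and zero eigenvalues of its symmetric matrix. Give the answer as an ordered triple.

(2, 0, 2)

Row-reducing A symmetrically gives the diagonal entries 4, 1, 0, 0.
So there are 2 positive, 2 zero pivots.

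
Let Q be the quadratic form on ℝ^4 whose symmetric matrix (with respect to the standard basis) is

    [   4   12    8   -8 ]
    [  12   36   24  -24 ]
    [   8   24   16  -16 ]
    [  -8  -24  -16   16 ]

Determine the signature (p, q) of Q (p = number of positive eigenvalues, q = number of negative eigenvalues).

Congruent diagonalization of A (simultaneous row and column reduction) yields pivots 4, 0, 0, 0.
Counting signs: 1 positive, 3 zero.

(1, 0)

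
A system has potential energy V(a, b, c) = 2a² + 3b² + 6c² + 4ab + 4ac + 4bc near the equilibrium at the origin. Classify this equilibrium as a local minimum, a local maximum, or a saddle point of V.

The Hessian at the origin is H = [[4, 4, 4], [4, 6, 4], [4, 4, 12]].
Congruent diagonalization of H (simultaneous row and column reduction) yields pivots 4, 2, 8.
So there are 3 positive pivots.
H is positive definite, so the origin is a strict local minimum.

local minimum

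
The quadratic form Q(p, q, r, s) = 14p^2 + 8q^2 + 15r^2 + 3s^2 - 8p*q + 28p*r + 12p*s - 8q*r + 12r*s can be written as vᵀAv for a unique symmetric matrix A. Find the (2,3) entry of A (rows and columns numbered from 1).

The coefficient of q·r in Q is -8. For a symmetric A this equals A[2,3] + A[3,2] = 2·A[2,3].
So A[2,3] = -8/2 = -4.

-4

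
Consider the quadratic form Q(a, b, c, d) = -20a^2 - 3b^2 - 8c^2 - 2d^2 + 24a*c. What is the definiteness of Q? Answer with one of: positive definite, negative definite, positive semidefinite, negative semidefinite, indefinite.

negative definite

The symmetric matrix is A = [[-20, 0, 12, 0], [0, -3, 0, 0], [12, 0, -8, 0], [0, 0, 0, -2]].
Symmetric row and column elimination reduces A to a congruent diagonal form with pivots -20, -3, -4/5, -2.
That gives 4 negative pivots.
Hence Q is negative definite.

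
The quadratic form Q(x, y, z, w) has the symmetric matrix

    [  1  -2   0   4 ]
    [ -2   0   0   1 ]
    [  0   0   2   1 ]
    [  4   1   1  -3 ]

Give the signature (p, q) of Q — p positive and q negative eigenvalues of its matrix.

(3, 1)

Symmetric row and column elimination reduces A to a congruent diagonal form with pivots 1, -4, 2, 3/4.
Counting signs: 3 positive, 1 negative.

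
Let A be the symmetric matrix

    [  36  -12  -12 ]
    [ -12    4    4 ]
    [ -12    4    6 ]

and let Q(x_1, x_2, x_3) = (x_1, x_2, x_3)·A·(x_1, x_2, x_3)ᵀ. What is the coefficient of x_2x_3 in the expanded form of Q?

The coefficient of x_2x_3 is A[2,3] + A[3,2] = 2·4 = 8.

8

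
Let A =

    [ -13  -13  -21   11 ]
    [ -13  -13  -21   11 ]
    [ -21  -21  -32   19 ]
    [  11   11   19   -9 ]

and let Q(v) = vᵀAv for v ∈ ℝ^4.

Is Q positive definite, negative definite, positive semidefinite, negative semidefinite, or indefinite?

Applying the same elementary operations to the rows and columns of A produces a congruent diagonal matrix with entries -13, 0, 25/13, -12/25.
That gives 1 positive, 2 negative, 1 zero pivots.
Hence Q is indefinite.

indefinite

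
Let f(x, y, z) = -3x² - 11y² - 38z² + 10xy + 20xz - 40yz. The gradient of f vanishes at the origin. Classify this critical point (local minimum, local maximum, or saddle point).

local maximum

The Hessian at the origin is H = [[-6, 10, 20], [10, -22, -40], [20, -40, -76]].
Row-reducing H symmetrically gives the diagonal entries -6, -16/3, -1.
Counting signs: 3 negative.
H is negative definite, so the origin is a strict local maximum.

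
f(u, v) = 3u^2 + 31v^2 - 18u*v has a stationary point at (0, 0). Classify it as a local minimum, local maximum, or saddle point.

local minimum

The Hessian at the origin is H = [[6, -18], [-18, 62]].
det H = 6·62 − (-18)² = 48 > 0 and H[1,1] = 6 > 0, so H is positive definite.
Therefore the origin is a local minimum.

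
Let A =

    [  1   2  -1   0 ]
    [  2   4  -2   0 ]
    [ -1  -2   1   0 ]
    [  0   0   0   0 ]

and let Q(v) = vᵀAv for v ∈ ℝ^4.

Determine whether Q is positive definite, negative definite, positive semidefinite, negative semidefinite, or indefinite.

Symmetric row and column elimination reduces A to a congruent diagonal form with pivots 1, 0, 0, 0.
Counting signs: 1 positive, 3 zero.
Hence Q is positive semidefinite.

positive semidefinite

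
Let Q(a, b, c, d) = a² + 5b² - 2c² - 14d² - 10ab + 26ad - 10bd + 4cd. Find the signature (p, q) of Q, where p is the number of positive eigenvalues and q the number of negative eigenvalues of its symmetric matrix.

The symmetric matrix is A = [[1, -5, 0, 13], [-5, 5, 0, -5], [0, 0, -2, 2], [13, -5, 2, -14]].
An LDLᵀ factorisation of A has diagonal entries 1, -20, -2, -1.
Counting signs: 1 positive, 3 negative.

(1, 3)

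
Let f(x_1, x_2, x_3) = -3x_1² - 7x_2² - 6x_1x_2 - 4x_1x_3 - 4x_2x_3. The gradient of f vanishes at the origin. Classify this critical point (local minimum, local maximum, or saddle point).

The Hessian at the origin is H = [[-6, -6, -4], [-6, -14, -4], [-4, -4, 0]].
An LDLᵀ factorisation of H has diagonal entries -6, -8, 8/3.
So there are 1 positive, 2 negative pivots.
H is indefinite, so the origin is a saddle point.

saddle point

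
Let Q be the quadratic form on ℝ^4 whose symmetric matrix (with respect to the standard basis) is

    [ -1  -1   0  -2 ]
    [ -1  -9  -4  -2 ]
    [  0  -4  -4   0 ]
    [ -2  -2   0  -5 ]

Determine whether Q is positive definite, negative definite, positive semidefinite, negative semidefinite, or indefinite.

negative definite

An LDLᵀ factorisation of A has diagonal entries -1, -8, -2, -1.
Counting signs: 4 negative.
Hence Q is negative definite.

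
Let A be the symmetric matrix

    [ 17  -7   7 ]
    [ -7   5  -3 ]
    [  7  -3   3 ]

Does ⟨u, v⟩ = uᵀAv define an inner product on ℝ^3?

Applying the same elementary operations to the rows and columns of A produces a congruent diagonal matrix with entries 17, 36/17, 1/9.
So there are 3 positive pivots.
Hence Q is positive definite.
⟨·,·⟩ is an inner product exactly when A is positive definite.

yes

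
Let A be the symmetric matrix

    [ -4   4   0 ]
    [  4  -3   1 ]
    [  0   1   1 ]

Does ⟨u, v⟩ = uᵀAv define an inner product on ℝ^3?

no

Row-reducing A symmetrically gives the diagonal entries -4, 1, 0.
Counting signs: 1 positive, 1 negative, 1 zero.
Hence Q is indefinite.
⟨·,·⟩ is an inner product exactly when A is positive definite.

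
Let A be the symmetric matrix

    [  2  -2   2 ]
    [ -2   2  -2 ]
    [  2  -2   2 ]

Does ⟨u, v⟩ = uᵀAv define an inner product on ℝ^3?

Applying the same elementary operations to the rows and columns of A produces a congruent diagonal matrix with entries 2, 0, 0.
Counting signs: 1 positive, 2 zero.
Hence Q is positive semidefinite.
⟨·,·⟩ is an inner product exactly when A is positive definite.

no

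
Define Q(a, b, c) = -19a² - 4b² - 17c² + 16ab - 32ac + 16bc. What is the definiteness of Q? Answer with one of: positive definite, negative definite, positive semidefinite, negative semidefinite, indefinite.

Write A = [[-19, 8, -16], [8, -4, 8], [-16, 8, -17]].
Applying the same elementary operations to the rows and columns of A produces a congruent diagonal matrix with entries -19, -12/19, -1.
That gives 3 negative pivots.
Hence Q is negative definite.

negative definite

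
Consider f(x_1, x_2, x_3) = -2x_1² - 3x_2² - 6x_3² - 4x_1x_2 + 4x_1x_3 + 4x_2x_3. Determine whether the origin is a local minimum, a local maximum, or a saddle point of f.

The Hessian at the origin is H = [[-4, -4, 4], [-4, -6, 4], [4, 4, -12]].
Congruent diagonalization of H (simultaneous row and column reduction) yields pivots -4, -2, -8.
So there are 3 negative pivots.
H is negative definite, so the origin is a strict local maximum.

local maximum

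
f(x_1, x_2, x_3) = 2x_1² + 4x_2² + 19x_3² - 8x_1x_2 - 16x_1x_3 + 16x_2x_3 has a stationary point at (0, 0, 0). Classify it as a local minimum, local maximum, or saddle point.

saddle point

The Hessian at the origin is H = [[4, -8, -16], [-8, 8, 16], [-16, 16, 38]].
Congruent diagonalization of H (simultaneous row and column reduction) yields pivots 4, -8, 6.
Counting signs: 2 positive, 1 negative.
H is indefinite, so the origin is a saddle point.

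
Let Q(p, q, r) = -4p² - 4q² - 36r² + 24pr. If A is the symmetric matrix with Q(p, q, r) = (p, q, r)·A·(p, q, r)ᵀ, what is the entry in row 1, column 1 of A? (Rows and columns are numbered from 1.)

The coefficient of p² in Q is -4, and that is exactly A[1,1].

-4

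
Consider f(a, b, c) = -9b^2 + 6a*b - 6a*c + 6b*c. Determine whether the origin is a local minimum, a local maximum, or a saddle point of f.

saddle point

The Hessian at the origin is H = [[0, 6, -6], [6, -18, 6], [-6, 6, 0]].
H is indefinite, so the origin is a saddle point.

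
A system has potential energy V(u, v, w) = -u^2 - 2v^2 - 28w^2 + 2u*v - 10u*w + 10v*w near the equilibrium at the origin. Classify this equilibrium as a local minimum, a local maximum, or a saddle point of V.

local maximum

The Hessian at the origin is H = [[-2, 2, -10], [2, -4, 10], [-10, 10, -56]].
Symmetric row and column elimination reduces H to a congruent diagonal form with pivots -2, -2, -6.
That gives 3 negative pivots.
H is negative definite, so the origin is a strict local maximum.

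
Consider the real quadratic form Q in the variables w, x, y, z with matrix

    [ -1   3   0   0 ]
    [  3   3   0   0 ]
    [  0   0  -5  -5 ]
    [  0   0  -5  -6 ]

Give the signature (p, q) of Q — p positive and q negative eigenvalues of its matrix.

(1, 3)

An LDLᵀ factorisation of A has diagonal entries -1, 12, -5, -1.
So there are 1 positive, 3 negative pivots.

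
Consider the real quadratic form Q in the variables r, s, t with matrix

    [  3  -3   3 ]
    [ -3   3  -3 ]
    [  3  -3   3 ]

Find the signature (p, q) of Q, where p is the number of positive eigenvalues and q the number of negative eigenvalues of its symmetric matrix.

(1, 0)

Congruent diagonalization of A (simultaneous row and column reduction) yields pivots 3, 0, 0.
Counting signs: 1 positive, 2 zero.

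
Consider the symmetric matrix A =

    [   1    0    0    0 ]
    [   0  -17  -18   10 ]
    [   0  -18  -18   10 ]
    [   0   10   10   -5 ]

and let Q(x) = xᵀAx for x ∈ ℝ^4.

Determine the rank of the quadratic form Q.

4

Congruent diagonalization of A (simultaneous row and column reduction) yields pivots 1, -17, 18/17, 5/9.
Counting signs: 3 positive, 1 negative.
The rank is the number of nonzero pivots: 4.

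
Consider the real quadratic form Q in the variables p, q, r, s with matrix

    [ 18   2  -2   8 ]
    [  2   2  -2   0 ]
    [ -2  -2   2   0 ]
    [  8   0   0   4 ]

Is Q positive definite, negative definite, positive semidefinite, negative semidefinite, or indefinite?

positive semidefinite

Congruent diagonalization of A (simultaneous row and column reduction) yields pivots 18, 16/9, 0, 0.
Counting signs: 2 positive, 2 zero.
Hence Q is positive semidefinite.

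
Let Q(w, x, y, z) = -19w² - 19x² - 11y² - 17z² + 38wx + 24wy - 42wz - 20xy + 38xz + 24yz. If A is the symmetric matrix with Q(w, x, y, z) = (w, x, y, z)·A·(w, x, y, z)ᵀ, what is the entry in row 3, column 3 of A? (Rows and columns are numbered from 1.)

The coefficient of y² in Q is -11, and that is exactly A[3,3].

-11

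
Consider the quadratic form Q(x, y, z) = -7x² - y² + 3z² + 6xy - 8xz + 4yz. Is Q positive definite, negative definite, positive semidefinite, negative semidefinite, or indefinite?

The associated matrix is A = [[-7, 3, -4], [3, -1, 2], [-4, 2, 3]].
Applying the same elementary operations to the rows and columns of A produces a congruent diagonal matrix with entries -7, 2/7, 5.
That gives 2 positive, 1 negative pivots.
Hence Q is indefinite.

indefinite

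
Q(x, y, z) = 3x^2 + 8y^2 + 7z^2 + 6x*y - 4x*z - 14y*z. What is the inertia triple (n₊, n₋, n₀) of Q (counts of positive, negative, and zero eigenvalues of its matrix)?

Write A = [[3, 3, -2], [3, 8, -7], [-2, -7, 7]].
An LDLᵀ factorisation of A has diagonal entries 3, 5, 2/3.
Counting signs: 3 positive.

(3, 0, 0)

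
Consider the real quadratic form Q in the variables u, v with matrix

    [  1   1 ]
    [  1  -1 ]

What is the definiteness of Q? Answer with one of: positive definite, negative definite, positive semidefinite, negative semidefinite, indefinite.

indefinite

For the 2×2 matrix [[1, 1], [1, -1]]: det = 1·-1 − (1)² = -2, trace = 0.
det < 0 so the eigenvalues have opposite signs; the form is indefinite.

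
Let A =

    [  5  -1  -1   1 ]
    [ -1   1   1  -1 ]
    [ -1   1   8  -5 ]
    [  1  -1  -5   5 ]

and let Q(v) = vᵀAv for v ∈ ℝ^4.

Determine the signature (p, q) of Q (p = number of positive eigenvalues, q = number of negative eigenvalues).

Symmetric row and column elimination reduces A to a congruent diagonal form with pivots 5, 4/5, 7, 12/7.
So there are 4 positive pivots.

(4, 0)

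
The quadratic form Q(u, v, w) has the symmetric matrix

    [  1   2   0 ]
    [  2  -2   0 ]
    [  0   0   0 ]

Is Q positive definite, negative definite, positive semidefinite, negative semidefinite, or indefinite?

Row-reducing A symmetrically gives the diagonal entries 1, -6, 0.
That gives 1 positive, 1 negative, 1 zero pivots.
Hence Q is indefinite.

indefinite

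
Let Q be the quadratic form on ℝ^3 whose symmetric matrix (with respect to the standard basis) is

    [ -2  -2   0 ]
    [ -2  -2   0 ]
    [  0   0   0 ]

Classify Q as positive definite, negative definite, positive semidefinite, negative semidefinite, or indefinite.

negative semidefinite

Applying the same elementary operations to the rows and columns of A produces a congruent diagonal matrix with entries -2, 0, 0.
That gives 1 negative, 2 zero pivots.
Hence Q is negative semidefinite.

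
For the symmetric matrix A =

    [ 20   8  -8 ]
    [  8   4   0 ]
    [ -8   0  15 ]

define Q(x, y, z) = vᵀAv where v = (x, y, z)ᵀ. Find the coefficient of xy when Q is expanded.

The coefficient of xy is A[1,2] + A[2,1] = 2·8 = 16.

16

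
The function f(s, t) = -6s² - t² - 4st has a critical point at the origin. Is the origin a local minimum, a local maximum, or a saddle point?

local maximum

The Hessian at the origin is H = [[-12, -4], [-4, -2]].
det H = -12·-2 − (-4)² = 8 > 0 and H[1,1] = -12 < 0, so H is negative definite.
Therefore the origin is a local maximum.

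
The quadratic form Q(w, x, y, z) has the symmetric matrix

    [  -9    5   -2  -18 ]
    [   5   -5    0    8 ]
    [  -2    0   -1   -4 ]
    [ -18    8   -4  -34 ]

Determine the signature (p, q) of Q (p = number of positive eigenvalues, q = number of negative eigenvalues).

By Sylvester's law of inertia any congruent diagonalization of A has 1 positive, 3 negative and 0 zero entries.

(1, 3)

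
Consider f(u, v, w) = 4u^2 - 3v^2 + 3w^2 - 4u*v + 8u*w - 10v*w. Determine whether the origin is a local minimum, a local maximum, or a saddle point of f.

saddle point

The Hessian at the origin is H = [[8, -4, 8], [-4, -6, -10], [8, -10, 6]].
Symmetric row and column elimination reduces H to a congruent diagonal form with pivots 8, -8, 5/2.
That gives 2 positive, 1 negative pivots.
H is indefinite, so the origin is a saddle point.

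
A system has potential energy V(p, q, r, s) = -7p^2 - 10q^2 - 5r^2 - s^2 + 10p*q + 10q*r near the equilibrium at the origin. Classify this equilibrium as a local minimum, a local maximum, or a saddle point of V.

The Hessian at the origin is H = [[-14, 10, 0, 0], [10, -20, 10, 0], [0, 10, -10, 0], [0, 0, 0, -2]].
An LDLᵀ factorisation of H has diagonal entries -14, -90/7, -20/9, -2.
That gives 4 negative pivots.
H is negative definite, so the origin is a strict local maximum.

local maximum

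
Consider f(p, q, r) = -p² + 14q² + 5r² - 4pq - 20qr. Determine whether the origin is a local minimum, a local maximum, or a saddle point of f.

The Hessian at the origin is H = [[-2, -4, 0], [-4, 28, -20], [0, -20, 10]].
Symmetric row and column elimination reduces H to a congruent diagonal form with pivots -2, 36, -10/9.
So there are 1 positive, 2 negative pivots.
H is indefinite, so the origin is a saddle point.

saddle point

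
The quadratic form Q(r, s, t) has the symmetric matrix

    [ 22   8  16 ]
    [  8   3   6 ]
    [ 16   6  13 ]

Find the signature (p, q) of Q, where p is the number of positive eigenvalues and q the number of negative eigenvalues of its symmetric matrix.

Congruent diagonalization of A (simultaneous row and column reduction) yields pivots 22, 1/11, 1.
Counting signs: 3 positive.

(3, 0)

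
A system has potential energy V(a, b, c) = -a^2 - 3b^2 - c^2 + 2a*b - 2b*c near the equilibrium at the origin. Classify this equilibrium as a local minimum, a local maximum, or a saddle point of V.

The Hessian at the origin is H = [[-2, 2, 0], [2, -6, -2], [0, -2, -2]].
Applying the same elementary operations to the rows and columns of H produces a congruent diagonal matrix with entries -2, -4, -1.
That gives 3 negative pivots.
H is negative definite, so the origin is a strict local maximum.

local maximum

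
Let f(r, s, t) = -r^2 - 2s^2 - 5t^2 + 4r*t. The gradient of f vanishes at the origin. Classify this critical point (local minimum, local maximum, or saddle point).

local maximum

The Hessian at the origin is H = [[-2, 0, 4], [0, -4, 0], [4, 0, -10]].
Row-reducing H symmetrically gives the diagonal entries -2, -4, -2.
Counting signs: 3 negative.
H is negative definite, so the origin is a strict local maximum.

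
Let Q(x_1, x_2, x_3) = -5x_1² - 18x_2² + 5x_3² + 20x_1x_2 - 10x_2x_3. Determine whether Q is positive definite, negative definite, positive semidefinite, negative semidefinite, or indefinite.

The associated matrix is A = [[-5, 10, 0], [10, -18, -5], [0, -5, 5]].
Applying the same elementary operations to the rows and columns of A produces a congruent diagonal matrix with entries -5, 2, -15/2.
So there are 1 positive, 2 negative pivots.
Hence Q is indefinite.

indefinite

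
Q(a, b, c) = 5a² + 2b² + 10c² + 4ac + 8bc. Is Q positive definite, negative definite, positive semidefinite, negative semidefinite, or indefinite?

Write A = [[5, 0, 2], [0, 2, 4], [2, 4, 10]].
Symmetric row and column elimination reduces A to a congruent diagonal form with pivots 5, 2, 6/5.
So there are 3 positive pivots.
Hence Q is positive definite.

positive definite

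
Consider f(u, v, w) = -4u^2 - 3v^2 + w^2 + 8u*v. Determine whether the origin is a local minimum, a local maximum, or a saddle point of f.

The Hessian at the origin is H = [[-8, 8, 0], [8, -6, 0], [0, 0, 2]].
Applying the same elementary operations to the rows and columns of H produces a congruent diagonal matrix with entries -8, 2, 2.
So there are 2 positive, 1 negative pivots.
H is indefinite, so the origin is a saddle point.

saddle point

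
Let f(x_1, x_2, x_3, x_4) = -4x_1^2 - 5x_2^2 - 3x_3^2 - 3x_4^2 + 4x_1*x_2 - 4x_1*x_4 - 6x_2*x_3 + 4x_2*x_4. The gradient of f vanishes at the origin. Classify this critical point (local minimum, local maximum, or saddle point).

The Hessian at the origin is H = [[-8, 4, 0, -4], [4, -10, -6, 4], [0, -6, -6, 0], [-4, 4, 0, -6]].
Applying the same elementary operations to the rows and columns of H produces a congruent diagonal matrix with entries -8, -8, -3/2, -2.
So there are 4 negative pivots.
H is negative definite, so the origin is a strict local maximum.

local maximum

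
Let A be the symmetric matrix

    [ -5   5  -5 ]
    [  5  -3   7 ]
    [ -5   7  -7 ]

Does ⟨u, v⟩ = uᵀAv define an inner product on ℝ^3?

no

Symmetric row and column elimination reduces A to a congruent diagonal form with pivots -5, 2, -4.
That gives 1 positive, 2 negative pivots.
Hence Q is indefinite.
⟨·,·⟩ is an inner product exactly when A is positive definite.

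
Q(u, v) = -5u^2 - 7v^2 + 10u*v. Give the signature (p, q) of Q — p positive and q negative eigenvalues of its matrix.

The symmetric matrix is A = [[-5, 5], [5, -7]].
An LDLᵀ factorisation of A has diagonal entries -5, -2.
So there are 2 negative pivots.

(0, 2)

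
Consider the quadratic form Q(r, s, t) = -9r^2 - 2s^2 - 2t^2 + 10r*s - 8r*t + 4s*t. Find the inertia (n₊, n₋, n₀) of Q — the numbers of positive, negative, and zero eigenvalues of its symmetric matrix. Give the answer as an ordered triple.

Write A = [[-9, 5, -4], [5, -2, 2], [-4, 2, -2]].
An LDLᵀ factorisation of A has diagonal entries -9, 7/9, -2/7.
So there are 1 positive, 2 negative pivots.

(1, 2, 0)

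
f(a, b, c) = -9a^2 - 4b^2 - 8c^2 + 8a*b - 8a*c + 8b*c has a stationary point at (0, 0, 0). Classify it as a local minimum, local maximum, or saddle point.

The Hessian at the origin is H = [[-18, 8, -8], [8, -8, 8], [-8, 8, -16]].
Symmetric row and column elimination reduces H to a congruent diagonal form with pivots -18, -40/9, -8.
So there are 3 negative pivots.
H is negative definite, so the origin is a strict local maximum.

local maximum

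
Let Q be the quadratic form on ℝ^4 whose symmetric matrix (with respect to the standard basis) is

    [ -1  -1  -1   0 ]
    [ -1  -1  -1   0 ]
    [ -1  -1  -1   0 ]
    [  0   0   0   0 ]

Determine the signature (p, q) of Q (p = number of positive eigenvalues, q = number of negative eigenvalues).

(0, 1)

Congruent diagonalization of A (simultaneous row and column reduction) yields pivots -1, 0, 0, 0.
Counting signs: 1 negative, 3 zero.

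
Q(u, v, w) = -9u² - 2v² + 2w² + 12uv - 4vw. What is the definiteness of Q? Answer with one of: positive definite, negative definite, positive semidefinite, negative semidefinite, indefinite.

indefinite

The associated matrix is A = [[-9, 6, 0], [6, -2, -2], [0, -2, 2]].
Applying the same elementary operations to the rows and columns of A produces a congruent diagonal matrix with entries -9, 2, 0.
Counting signs: 1 positive, 1 negative, 1 zero.
Hence Q is indefinite.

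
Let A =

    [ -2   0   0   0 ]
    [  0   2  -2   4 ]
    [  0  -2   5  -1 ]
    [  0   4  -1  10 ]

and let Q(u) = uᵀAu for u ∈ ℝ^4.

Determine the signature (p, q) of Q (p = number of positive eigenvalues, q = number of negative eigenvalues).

Congruent diagonalization of A (simultaneous row and column reduction) yields pivots -2, 2, 3, -1.
Counting signs: 2 positive, 2 negative.

(2, 2)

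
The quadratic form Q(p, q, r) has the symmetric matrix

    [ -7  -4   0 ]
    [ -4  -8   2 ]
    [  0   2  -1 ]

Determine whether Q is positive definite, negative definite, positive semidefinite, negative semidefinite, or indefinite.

negative definite

Symmetric row and column elimination reduces A to a congruent diagonal form with pivots -7, -40/7, -3/10.
That gives 3 negative pivots.
Hence Q is negative definite.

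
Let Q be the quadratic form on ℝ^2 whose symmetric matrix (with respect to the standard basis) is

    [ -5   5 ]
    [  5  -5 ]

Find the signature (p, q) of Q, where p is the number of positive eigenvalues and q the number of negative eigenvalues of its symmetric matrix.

(0, 1)

Symmetric row and column elimination reduces A to a congruent diagonal form with pivots -5, 0.
So there are 1 negative, 1 zero pivots.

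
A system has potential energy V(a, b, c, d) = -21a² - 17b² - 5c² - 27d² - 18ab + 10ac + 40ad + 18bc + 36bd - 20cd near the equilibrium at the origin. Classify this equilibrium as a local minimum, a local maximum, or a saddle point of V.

local maximum

The Hessian at the origin is H = [[-42, -18, 10, 40], [-18, -34, 18, 36], [10, 18, -10, -20], [40, 36, -20, -54]].
Congruent diagonalization of H (simultaneous row and column reduction) yields pivots -42, -184/7, -32/69, -3/2.
That gives 4 negative pivots.
H is negative definite, so the origin is a strict local maximum.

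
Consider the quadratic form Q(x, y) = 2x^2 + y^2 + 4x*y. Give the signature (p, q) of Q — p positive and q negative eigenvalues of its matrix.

(1, 1)

The symmetric matrix is A = [[2, 2], [2, 1]].
Row-reducing A symmetrically gives the diagonal entries 2, -1.
Counting signs: 1 positive, 1 negative.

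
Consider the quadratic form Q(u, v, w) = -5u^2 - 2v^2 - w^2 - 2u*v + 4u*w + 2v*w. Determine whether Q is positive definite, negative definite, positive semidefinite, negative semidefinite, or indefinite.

The associated matrix is A = [[-5, -1, 2], [-1, -2, 1], [2, 1, -1]].
Row-reducing A symmetrically gives the diagonal entries -5, -9/5, 0.
So there are 2 negative, 1 zero pivots.
Hence Q is negative semidefinite.

negative semidefinite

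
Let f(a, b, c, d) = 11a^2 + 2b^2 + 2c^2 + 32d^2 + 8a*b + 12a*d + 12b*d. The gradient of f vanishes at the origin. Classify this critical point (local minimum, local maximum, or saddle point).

local minimum

The Hessian at the origin is H = [[22, 8, 0, 12], [8, 4, 0, 12], [0, 0, 4, 0], [12, 12, 0, 64]].
Applying the same elementary operations to the rows and columns of H produces a congruent diagonal matrix with entries 22, 12/11, 4, 4.
That gives 4 positive pivots.
H is positive definite, so the origin is a strict local minimum.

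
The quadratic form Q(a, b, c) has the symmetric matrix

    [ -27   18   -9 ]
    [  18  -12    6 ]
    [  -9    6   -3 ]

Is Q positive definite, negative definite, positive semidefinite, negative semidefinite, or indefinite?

negative semidefinite

Row-reducing A symmetrically gives the diagonal entries -27, 0, 0.
Counting signs: 1 negative, 2 zero.
Hence Q is negative semidefinite.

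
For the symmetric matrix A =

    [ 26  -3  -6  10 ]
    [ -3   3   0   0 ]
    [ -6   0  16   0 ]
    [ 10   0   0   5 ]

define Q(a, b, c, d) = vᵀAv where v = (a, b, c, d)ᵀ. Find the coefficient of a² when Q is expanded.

26

The coefficient of a² is the diagonal entry A[1,1] = 26.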